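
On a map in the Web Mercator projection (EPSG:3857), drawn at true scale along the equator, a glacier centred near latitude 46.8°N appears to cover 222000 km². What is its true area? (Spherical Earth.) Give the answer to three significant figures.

The Mercator projection is conformal; its linear scale factor is the same in every direction and equals sec φ = 1/cos φ.
Areal scale = k² = sec²φ = 1/cos²(46.8°) = 1/0.6845² = 2.134.
True area = apparent / (areal scale) = 222000 / 2.134 ≈ 104000 km².

104000 km²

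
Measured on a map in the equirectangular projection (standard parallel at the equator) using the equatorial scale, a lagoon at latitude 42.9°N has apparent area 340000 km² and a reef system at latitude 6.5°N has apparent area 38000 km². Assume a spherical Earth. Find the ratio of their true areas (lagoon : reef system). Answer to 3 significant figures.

Plate carrée has h = 1 and k = sec φ, giving areal scale sec φ; true area = (apparent area) · cos φ.
True area of lagoon: 340000 × cos(42.9°) = 340000 × 0.7325 = 249100 km².
True area of reef system: 38000 × cos(6.5°) = 38000 × 0.9936 = 37760 km².
Ratio = 249100 / 37760 ≈ 6.60.

6.60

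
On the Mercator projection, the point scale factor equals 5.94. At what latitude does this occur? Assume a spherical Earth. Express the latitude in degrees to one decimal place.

80.3°

Mercator scale is k = sec φ = 1/cos φ.
1/cos φ = 5.94  ⇒  cos φ = 0.1684  ⇒  φ = arccos(0.1684) ≈ 80.3°.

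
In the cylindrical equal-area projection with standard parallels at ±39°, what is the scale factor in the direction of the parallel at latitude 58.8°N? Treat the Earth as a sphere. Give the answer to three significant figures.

1.50

A cylindrical equal-area projection with standard parallel φ₀ has meridian scale h = cos φ / cos φ₀ and parallel scale k = cos φ₀ / cos φ (so areas are preserved, h·k = 1).
k = cos 39° / cos 58.8° = 0.7771/0.5180 = 1.500.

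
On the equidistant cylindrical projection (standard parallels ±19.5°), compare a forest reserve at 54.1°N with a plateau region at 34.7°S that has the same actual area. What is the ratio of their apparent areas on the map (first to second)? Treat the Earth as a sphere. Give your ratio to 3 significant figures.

1.40

With standard parallel φ₀ = 19.5°, the equirectangular projection gives x = Rλ cos φ₀, y = Rφ, so h = 1 and k = cos 19.5° / cos φ.
Areal scale at 54.1°: h·k = 1.000 × 1.608 = 1.608.
Areal scale at 34.7°: h·k = 1.000 × 1.147 = 1.147.
Ratio = 1.608/1.147 ≈ 1.40.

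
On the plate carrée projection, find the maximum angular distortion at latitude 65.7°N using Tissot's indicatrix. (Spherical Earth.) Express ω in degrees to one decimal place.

49.3°

For the equirectangular projection with φ₀ = 0 (plate carrée), h = 1 along meridians and k = sec φ along parallels.
At 65.7°: h = 1.000, k = 2.430; principal scales a = 2.430, b = 1.000.
sin(ω/2) = (a − b)/(a + b) = 1.430/3.430 = 0.4169, so ω = 2 arcsin(0.4169) ≈ 49.3°.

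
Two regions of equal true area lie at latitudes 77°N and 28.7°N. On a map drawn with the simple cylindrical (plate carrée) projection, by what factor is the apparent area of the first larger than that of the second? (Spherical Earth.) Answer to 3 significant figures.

In the plate carrée (x = Rλ, y = Rφ), meridians are true-scale (h = 1) and parallels are stretched by k = sec φ.
Areal scale at 77°: h·k = 1.000 × 4.445 = 4.445.
Areal scale at 28.7°: h·k = 1.000 × 1.140 = 1.140.
Ratio = 4.445/1.140 ≈ 3.90.

3.90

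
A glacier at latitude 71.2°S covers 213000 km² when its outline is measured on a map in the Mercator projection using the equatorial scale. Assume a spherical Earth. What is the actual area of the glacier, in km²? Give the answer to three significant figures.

22100 km²

The Mercator projection is conformal; its linear scale factor is the same in every direction and equals sec φ = 1/cos φ.
Areal scale = k² = sec²φ = 1/cos²(71.2°) = 1/0.3223² = 9.629.
True area = apparent / (areal scale) = 213000 / 9.629 ≈ 22100 km².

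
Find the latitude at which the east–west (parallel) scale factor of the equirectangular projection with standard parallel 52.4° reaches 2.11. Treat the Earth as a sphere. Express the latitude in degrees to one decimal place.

73.2°

The equidistant cylindrical projection with φ₀ = 52.4° has h = 1 (meridians true) and k = cos φ₀ / cos φ along parallels.
k = cos φ₀ / cos φ = 2.11  ⇒  cos φ = cos 52.4° / 2.11 = 0.2892.
φ = arccos(0.2892) ≈ 73.2°.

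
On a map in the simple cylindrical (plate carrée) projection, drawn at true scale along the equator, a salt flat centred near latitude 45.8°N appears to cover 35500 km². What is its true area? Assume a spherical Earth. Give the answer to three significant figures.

In the plate carrée (x = Rλ, y = Rφ), meridians are true-scale (h = 1) and parallels are stretched by k = sec φ.
Areal scale = h·k = 1 × sec φ; at 45.8°, h = 1.000, k = 1.434, so h·k = 1.434.
True area = apparent / (areal scale) = 35500 / 1.434 ≈ 24700 km².

24700 km²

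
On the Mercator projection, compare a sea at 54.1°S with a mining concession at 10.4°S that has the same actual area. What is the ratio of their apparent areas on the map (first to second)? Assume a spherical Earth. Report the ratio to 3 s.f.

2.81

On Mercator, area is exaggerated by sec²φ = 1/cos²φ.
At 54.1°: sec²(54.1°) = 1/0.5864² = 2.908.
At 10.4°: sec²(10.4°) = 1/0.9836² = 1.034.
Ratio = 2.908/1.034 = cos²(10.4°)/cos²(54.1°) ≈ 2.81.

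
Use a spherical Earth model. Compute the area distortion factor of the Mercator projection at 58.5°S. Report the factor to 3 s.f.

Mercator is conformal, so the point scale is isotropic: h = k = sec φ = 1/cos φ.
Areal scale = k² = sec²φ = 1/cos²(58.5°) = 1/0.5225² = 3.663.

3.66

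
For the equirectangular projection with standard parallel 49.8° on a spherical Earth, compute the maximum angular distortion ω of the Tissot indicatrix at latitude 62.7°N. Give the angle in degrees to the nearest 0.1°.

19.5°

In the equirectangular projection with standard parallel φ₀ = 49.8° (x = Rλ cos φ₀, y = Rφ), meridians are true-scale (h = 1) and the parallel scale is k = cos φ₀ / cos φ.
At 62.7°: h = 1.000, k = 1.407; principal scales a = 1.407, b = 1.000.
sin(ω/2) = (a − b)/(a + b) = 0.4073/2.407 = 0.1692, so ω = 2 arcsin(0.1692) ≈ 19.5°.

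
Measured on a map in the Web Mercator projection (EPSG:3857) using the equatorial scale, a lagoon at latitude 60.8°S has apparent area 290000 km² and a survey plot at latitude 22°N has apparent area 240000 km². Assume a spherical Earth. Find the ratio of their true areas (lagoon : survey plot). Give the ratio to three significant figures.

Since Mercator area scale is 1/cos²φ, the true area equals the apparent area multiplied by cos²φ.
True area of lagoon: 290000 × cos²(60.8°) = 290000 × 0.2380 = 69020 km².
True area of survey plot: 240000 × cos²(22°) = 240000 × 0.8597 = 206300 km².
Ratio = 69020 / 206300 ≈ 0.335.

0.335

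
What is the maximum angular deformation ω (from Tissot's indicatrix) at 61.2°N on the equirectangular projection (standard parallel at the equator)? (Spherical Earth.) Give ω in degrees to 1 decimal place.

Plate carrée maps x = Rλ, y = Rφ. The meridian scale is h = 1 and the parallel scale is k = 1/cos φ = sec φ.
At 61.2°: h = 1.000, k = 2.076; principal scales a = 2.076, b = 1.000.
sin(ω/2) = (a − b)/(a + b) = 1.076/3.076 = 0.3498, so ω = 2 arcsin(0.3498) ≈ 40.9°.

40.9°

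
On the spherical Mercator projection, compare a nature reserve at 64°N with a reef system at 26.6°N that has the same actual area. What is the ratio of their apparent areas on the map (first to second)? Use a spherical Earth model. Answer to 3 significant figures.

4.16

On Mercator, area is exaggerated by sec²φ = 1/cos²φ.
At 64°: sec²(64°) = 1/0.4384² = 5.204.
At 26.6°: sec²(26.6°) = 1/0.8942² = 1.251.
Ratio = 5.204/1.251 = cos²(26.6°)/cos²(64°) ≈ 4.16.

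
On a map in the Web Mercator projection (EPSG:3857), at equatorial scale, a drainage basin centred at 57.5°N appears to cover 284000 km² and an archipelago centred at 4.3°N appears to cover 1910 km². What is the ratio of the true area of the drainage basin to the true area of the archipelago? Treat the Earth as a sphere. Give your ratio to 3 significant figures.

43.2

On Mercator the areal scale is sec²φ, so true area = apparent × cos²φ.
True area of drainage basin: 284000 × cos²(57.5°) = 284000 × 0.2887 = 81990 km².
True area of archipelago: 1910 × cos²(4.3°) = 1910 × 0.9944 = 1899 km².
Ratio = 81990 / 1899 ≈ 43.2.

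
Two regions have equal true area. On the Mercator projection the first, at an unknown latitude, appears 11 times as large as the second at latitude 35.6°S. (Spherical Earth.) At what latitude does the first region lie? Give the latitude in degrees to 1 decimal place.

For equal true areas on Mercator, apparent areas scale as sec²φ, so the ratio is cos²φ₂ / cos²φ₁.
cos²φ₂ / cos²φ₁ = 11  ⇒  cos φ₁ = cos 35.6° / √11 = 0.8131/3.317 = 0.2452.
φ₁ = arccos(0.2452) ≈ 75.8°.

75.8°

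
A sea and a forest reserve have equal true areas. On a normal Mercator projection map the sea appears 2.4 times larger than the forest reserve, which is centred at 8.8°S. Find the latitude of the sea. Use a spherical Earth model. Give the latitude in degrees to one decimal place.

For equal true areas on Mercator, apparent areas scale as sec²φ, so the ratio is cos²φ₂ / cos²φ₁.
cos²φ₂ / cos²φ₁ = 2.4  ⇒  cos φ₁ = cos 8.8° / √2.4 = 0.9882/1.549 = 0.6379.
φ₁ = arccos(0.6379) ≈ 50.4°.

50.4°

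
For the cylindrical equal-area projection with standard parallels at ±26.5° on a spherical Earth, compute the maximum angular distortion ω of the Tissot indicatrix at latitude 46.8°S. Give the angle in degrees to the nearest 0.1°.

30.3°

For cylindrical equal-area with standard parallel φ₀, h = cos φ / cos φ₀ and k = cos φ₀ / cos φ, so h·k = 1.
At 46.8°: h = 0.7649, k = 1.307; principal scales a = 1.307, b = 0.7649.
sin(ω/2) = (a − b)/(a + b) = 0.5424/2.072 = 0.2618, so ω = 2 arcsin(0.2618) ≈ 30.3°.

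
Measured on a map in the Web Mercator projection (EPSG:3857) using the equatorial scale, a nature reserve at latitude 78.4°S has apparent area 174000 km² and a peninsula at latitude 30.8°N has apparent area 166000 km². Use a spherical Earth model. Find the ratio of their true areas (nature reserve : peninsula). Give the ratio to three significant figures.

Mercator's areal exaggeration is sec²φ; hence true area = (apparent area) · cos²φ.
True area of nature reserve: 174000 × cos²(78.4°) = 174000 × 0.04043 = 7035 km².
True area of peninsula: 166000 × cos²(30.8°) = 166000 × 0.7378 = 122500 km².
Ratio = 7035 / 122500 ≈ 0.0574.

0.0574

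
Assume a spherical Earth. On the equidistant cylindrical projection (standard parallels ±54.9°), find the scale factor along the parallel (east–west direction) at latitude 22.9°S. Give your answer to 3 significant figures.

With standard parallel φ₀ = 54.9°, the equirectangular projection gives x = Rλ cos φ₀, y = Rφ, so h = 1 and k = cos 54.9° / cos φ.
k = cos 54.9° / cos 22.9° = 0.5750/0.9212 = 0.6242.

0.624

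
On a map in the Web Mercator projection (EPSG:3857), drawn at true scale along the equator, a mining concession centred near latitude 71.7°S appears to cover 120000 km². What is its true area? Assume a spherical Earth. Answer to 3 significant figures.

The Mercator projection is conformal; its linear scale factor is the same in every direction and equals sec φ = 1/cos φ.
Areal scale = k² = sec²φ = 1/cos²(71.7°) = 1/0.3140² = 10.14.
True area = apparent / (areal scale) = 120000 / 10.14 ≈ 11800 km².

11800 km²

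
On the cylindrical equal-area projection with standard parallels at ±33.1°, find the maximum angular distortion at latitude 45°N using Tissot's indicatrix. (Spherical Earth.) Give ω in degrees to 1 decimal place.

Cylindrical equal-area (φ₀ = 33.1°): h = cos φ / cos 33.1° along meridians, k = cos 33.1° / cos φ along parallels; h·k = 1.
At 45°: h = 0.8441, k = 1.185; principal scales a = 1.185, b = 0.8441.
sin(ω/2) = (a − b)/(a + b) = 0.3406/2.029 = 0.1679, so ω = 2 arcsin(0.1679) ≈ 19.3°.

19.3°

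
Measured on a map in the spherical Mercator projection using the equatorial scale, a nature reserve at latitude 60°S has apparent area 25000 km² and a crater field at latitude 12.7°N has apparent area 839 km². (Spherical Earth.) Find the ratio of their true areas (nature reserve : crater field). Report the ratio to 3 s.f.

7.83

Since Mercator area scale is 1/cos²φ, the true area equals the apparent area multiplied by cos²φ.
True area of nature reserve: 25000 × cos²(60°) = 25000 × 0.2500 = 6250 km².
True area of crater field: 839 × cos²(12.7°) = 839 × 0.9517 = 798.4 km².
Ratio = 6250 / 798.4 ≈ 7.83.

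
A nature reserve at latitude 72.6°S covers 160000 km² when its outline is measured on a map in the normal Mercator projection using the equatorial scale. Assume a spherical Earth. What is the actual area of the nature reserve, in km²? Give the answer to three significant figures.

The Mercator projection is conformal; its linear scale factor is the same in every direction and equals sec φ = 1/cos φ.
Areal scale = k² = sec²φ = 1/cos²(72.6°) = 1/0.2990² = 11.18.
True area = apparent / (areal scale) = 160000 / 11.18 ≈ 14300 km².

14300 km²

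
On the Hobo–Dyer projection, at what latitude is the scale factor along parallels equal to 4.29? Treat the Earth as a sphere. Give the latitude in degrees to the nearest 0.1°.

The Hobo–Dyer projection is cylindrical equal-area with φ₀ = 37.5°. A cylindrical equal-area projection with standard parallel φ₀ has meridian scale h = cos φ / cos φ₀ and parallel scale k = cos φ₀ / cos φ (so areas are preserved, h·k = 1).
k = cos φ₀ / cos φ = 4.29  ⇒  cos φ = cos 37.5° / 4.29 = 0.1849.
φ = arccos(0.1849) ≈ 79.3°.

79.3°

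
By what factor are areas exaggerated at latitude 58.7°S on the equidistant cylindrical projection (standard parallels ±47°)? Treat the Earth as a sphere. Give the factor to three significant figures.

1.31

In the equirectangular projection with standard parallel φ₀ = 47° (x = Rλ cos φ₀, y = Rφ), meridians are true-scale (h = 1) and the parallel scale is k = cos φ₀ / cos φ.
Areal scale = h·k = 1 × cos φ₀ / cos φ; at 58.7°, h = 1.000, k = 1.313, so h·k = 1.313.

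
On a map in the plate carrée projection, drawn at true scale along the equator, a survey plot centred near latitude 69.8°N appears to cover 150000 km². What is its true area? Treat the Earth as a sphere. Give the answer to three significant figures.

Plate carrée maps x = Rλ, y = Rφ. The meridian scale is h = 1 and the parallel scale is k = 1/cos φ = sec φ.
Areal scale = h·k = 1 × sec φ; at 69.8°, h = 1.000, k = 2.896, so h·k = 2.896.
True area = apparent / (areal scale) = 150000 / 2.896 ≈ 51800 km².

51800 km²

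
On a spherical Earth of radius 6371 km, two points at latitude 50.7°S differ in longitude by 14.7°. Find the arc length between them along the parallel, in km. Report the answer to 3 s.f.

1040 km

Arc length along a parallel = R cos φ · Δλ (with Δλ in radians).
= 6371 × cos 50.7° × (14.7° × π/180) = 6371 × 0.6334 × 0.2566 ≈ 1040 km.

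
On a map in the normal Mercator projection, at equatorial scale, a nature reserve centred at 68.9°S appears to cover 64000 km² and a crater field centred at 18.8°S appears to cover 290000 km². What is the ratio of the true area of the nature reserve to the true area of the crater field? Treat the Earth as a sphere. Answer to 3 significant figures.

0.0319

Since Mercator area scale is 1/cos²φ, the true area equals the apparent area multiplied by cos²φ.
True area of nature reserve: 64000 × cos²(68.9°) = 64000 × 0.1296 = 8294 km².
True area of crater field: 290000 × cos²(18.8°) = 290000 × 0.8961 = 259900 km².
Ratio = 8294 / 259900 ≈ 0.0319.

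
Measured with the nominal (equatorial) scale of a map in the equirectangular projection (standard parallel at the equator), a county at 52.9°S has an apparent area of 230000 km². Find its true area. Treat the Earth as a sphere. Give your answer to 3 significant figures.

Plate carrée maps x = Rλ, y = Rφ. The meridian scale is h = 1 and the parallel scale is k = 1/cos φ = sec φ.
Areal scale = h·k = 1 × sec φ; at 52.9°, h = 1.000, k = 1.658, so h·k = 1.658.
True area = apparent / (areal scale) = 230000 / 1.658 ≈ 139000 km².

139000 km²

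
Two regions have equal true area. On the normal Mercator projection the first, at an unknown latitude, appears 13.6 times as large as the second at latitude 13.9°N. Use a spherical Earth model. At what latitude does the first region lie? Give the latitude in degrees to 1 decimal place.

74.7°

On Mercator, (apparent₁)/(apparent₂) = sec²φ₁ / sec²φ₂ when true areas are equal.
cos²φ₂ / cos²φ₁ = 13.6  ⇒  cos φ₁ = cos 13.9° / √13.6 = 0.9707/3.688 = 0.2632.
φ₁ = arccos(0.2632) ≈ 74.7°.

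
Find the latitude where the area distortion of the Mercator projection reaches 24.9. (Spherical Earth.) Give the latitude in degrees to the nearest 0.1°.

78.4°

Mercator areal scale is sec²φ.
sec²φ = 24.9  ⇒  cos²φ = 0.04016  ⇒  cos φ = 0.2004.
φ = arccos(0.2004) ≈ 78.4°.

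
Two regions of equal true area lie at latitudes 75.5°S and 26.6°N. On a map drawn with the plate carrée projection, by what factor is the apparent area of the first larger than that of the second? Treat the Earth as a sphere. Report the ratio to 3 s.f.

Plate carrée maps x = Rλ, y = Rφ. The meridian scale is h = 1 and the parallel scale is k = 1/cos φ = sec φ.
Areal scale at 75.5°: h·k = 1.000 × 3.994 = 3.994.
Areal scale at 26.6°: h·k = 1.000 × 1.118 = 1.118.
Ratio = 3.994/1.118 ≈ 3.57.

3.57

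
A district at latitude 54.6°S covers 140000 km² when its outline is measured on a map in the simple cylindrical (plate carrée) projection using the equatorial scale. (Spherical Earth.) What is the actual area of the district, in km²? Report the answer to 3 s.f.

81100 km²

Plate carrée maps x = Rλ, y = Rφ. The meridian scale is h = 1 and the parallel scale is k = 1/cos φ = sec φ.
Areal scale = h·k = 1 × sec φ; at 54.6°, h = 1.000, k = 1.726, so h·k = 1.726.
True area = apparent / (areal scale) = 140000 / 1.726 ≈ 81100 km².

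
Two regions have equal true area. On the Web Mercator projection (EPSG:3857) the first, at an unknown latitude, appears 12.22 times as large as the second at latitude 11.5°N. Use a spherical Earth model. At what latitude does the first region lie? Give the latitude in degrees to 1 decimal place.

73.7°

For equal true areas on Mercator, apparent areas scale as sec²φ, so the ratio is cos²φ₂ / cos²φ₁.
cos²φ₂ / cos²φ₁ = 12.22  ⇒  cos φ₁ = cos 11.5° / √12.22 = 0.9799/3.496 = 0.2803.
φ₁ = arccos(0.2803) ≈ 73.7°.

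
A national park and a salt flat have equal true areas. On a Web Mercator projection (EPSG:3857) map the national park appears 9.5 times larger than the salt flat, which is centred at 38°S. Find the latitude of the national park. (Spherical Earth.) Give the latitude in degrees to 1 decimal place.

For equal true areas on Mercator, apparent areas scale as sec²φ, so the ratio is cos²φ₂ / cos²φ₁.
cos²φ₂ / cos²φ₁ = 9.5  ⇒  cos φ₁ = cos 38° / √9.5 = 0.7880/3.082 = 0.2557.
φ₁ = arccos(0.2557) ≈ 75.2°.

75.2°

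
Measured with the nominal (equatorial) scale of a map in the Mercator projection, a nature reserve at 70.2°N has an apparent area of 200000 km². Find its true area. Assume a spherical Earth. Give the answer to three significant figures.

22900 km²

The Mercator projection is conformal; its linear scale factor is the same in every direction and equals sec φ = 1/cos φ.
Areal scale = k² = sec²φ = 1/cos²(70.2°) = 1/0.3387² = 8.715.
True area = apparent / (areal scale) = 200000 / 8.715 ≈ 22900 km².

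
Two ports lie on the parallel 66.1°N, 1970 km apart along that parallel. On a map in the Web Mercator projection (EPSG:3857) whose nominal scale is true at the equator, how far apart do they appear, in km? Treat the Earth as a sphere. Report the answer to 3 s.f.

4860 km

Mercator is conformal, so the point scale is isotropic: h = k = sec φ = 1/cos φ.
Along the parallel, k = sec 66.1° = 1/0.4051 = 2.468.
Map distance = 1970 × 2.468 ≈ 4860 km.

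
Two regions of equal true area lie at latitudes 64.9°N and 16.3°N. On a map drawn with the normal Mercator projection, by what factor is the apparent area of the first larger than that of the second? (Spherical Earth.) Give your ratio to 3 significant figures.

Mercator is conformal with k = sec φ, so areal scale = k² = sec²φ.
At 64.9°: sec²(64.9°) = 1/0.4242² = 5.557.
At 16.3°: sec²(16.3°) = 1/0.9598² = 1.086.
Ratio = 5.557/1.086 = cos²(16.3°)/cos²(64.9°) ≈ 5.12.

5.12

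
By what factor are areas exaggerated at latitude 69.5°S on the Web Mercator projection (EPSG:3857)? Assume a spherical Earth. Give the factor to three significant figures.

8.15

For Mercator, h = k = sec φ (a conformal cylindrical projection has a single point scale, 1/cos φ).
Areal scale = k² = sec²φ = 1/cos²(69.5°) = 1/0.3502² = 8.154.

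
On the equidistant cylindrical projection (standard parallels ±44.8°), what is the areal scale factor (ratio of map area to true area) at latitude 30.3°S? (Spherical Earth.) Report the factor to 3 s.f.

In the equirectangular projection with standard parallel φ₀ = 44.8° (x = Rλ cos φ₀, y = Rφ), meridians are true-scale (h = 1) and the parallel scale is k = cos φ₀ / cos φ.
Areal scale = h·k = 1 × cos φ₀ / cos φ; at 30.3°, h = 1.000, k = 0.8218, so h·k = 0.8218.

0.822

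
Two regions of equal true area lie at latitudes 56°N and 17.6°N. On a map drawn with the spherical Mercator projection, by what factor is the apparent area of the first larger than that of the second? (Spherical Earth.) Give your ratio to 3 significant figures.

2.91

On Mercator, area is exaggerated by sec²φ = 1/cos²φ.
At 56°: sec²(56°) = 1/0.5592² = 3.198.
At 17.6°: sec²(17.6°) = 1/0.9532² = 1.101.
Ratio = 3.198/1.101 = cos²(17.6°)/cos²(56°) ≈ 2.91.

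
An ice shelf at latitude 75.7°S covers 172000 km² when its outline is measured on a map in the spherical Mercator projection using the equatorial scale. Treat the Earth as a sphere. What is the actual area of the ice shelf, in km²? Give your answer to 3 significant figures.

10500 km²

The Mercator projection is conformal; its linear scale factor is the same in every direction and equals sec φ = 1/cos φ.
Areal scale = k² = sec²φ = 1/cos²(75.7°) = 1/0.2470² = 16.39.
True area = apparent / (areal scale) = 172000 / 16.39 ≈ 10500 km².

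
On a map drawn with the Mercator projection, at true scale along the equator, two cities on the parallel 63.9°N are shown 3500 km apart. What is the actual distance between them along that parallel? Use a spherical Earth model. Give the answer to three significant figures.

1540 km

The Mercator projection is conformal; its linear scale factor is the same in every direction and equals sec φ = 1/cos φ.
Along the parallel at 63.9°, map distances are exaggerated by k = sec 63.9° = 2.273.
True distance = 3500 / 2.273 = 3500 × cos 63.9° ≈ 1540 km.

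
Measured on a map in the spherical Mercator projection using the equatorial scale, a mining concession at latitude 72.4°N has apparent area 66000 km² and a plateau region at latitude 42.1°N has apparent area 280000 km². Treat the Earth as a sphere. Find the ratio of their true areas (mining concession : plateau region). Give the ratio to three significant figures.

0.0391

Mercator's areal exaggeration is sec²φ; hence true area = (apparent area) · cos²φ.
True area of mining concession: 66000 × cos²(72.4°) = 66000 × 0.09143 = 6034 km².
True area of plateau region: 280000 × cos²(42.1°) = 280000 × 0.5505 = 154100 km².
Ratio = 6034 / 154100 ≈ 0.0391.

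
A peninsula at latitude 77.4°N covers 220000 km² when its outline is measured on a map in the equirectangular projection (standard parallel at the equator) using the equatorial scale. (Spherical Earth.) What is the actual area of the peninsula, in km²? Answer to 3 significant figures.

48000 km²

Plate carrée maps x = Rλ, y = Rφ. The meridian scale is h = 1 and the parallel scale is k = 1/cos φ = sec φ.
Areal scale = h·k = 1 × sec φ; at 77.4°, h = 1.000, k = 4.584, so h·k = 4.584.
True area = apparent / (areal scale) = 220000 / 4.584 ≈ 48000 km².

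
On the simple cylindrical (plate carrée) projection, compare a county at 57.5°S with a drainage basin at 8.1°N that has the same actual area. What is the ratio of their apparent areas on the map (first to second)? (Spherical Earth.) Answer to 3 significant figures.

Plate carrée maps x = Rλ, y = Rφ. The meridian scale is h = 1 and the parallel scale is k = 1/cos φ = sec φ.
Areal scale at 57.5°: h·k = 1.000 × 1.861 = 1.861.
Areal scale at 8.1°: h·k = 1.000 × 1.010 = 1.010.
Ratio = 1.861/1.010 ≈ 1.84.

1.84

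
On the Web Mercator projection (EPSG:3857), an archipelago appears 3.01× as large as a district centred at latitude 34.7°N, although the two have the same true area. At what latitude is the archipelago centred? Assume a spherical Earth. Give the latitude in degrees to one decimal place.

61.7°

For equal true areas on Mercator, apparent areas scale as sec²φ, so the ratio is cos²φ₂ / cos²φ₁.
cos²φ₂ / cos²φ₁ = 3.01  ⇒  cos φ₁ = cos 34.7° / √3.01 = 0.8221/1.735 = 0.4739.
φ₁ = arccos(0.4739) ≈ 61.7°.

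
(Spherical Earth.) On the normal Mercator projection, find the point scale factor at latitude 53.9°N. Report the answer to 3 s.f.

1.70

The Mercator projection is conformal; its linear scale factor is the same in every direction and equals sec φ = 1/cos φ.
k = 1/cos 53.9° = 1/0.5892 = 1.697.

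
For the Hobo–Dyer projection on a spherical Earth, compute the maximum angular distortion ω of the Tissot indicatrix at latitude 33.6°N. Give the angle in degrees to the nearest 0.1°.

The Hobo–Dyer projection is cylindrical equal-area with φ₀ = 37.5°. Cylindrical equal-area (φ₀ = 37.5°): h = cos φ / cos 37.5° along meridians, k = cos 37.5° / cos φ along parallels; h·k = 1.
At 33.6°: h = 1.050, k = 0.9525; principal scales a = 1.050, b = 0.9525.
sin(ω/2) = (a − b)/(a + b) = 0.09738/2.002 = 0.04863, so ω = 2 arcsin(0.04863) ≈ 5.6°.

5.6°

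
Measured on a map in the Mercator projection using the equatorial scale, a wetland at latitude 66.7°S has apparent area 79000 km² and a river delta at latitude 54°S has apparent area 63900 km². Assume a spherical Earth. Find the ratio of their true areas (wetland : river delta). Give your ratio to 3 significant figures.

0.560

On Mercator the areal scale is sec²φ, so true area = apparent × cos²φ.
True area of wetland: 79000 × cos²(66.7°) = 79000 × 0.1565 = 12360 km².
True area of river delta: 63900 × cos²(54°) = 63900 × 0.3455 = 22080 km².
Ratio = 12360 / 22080 ≈ 0.560.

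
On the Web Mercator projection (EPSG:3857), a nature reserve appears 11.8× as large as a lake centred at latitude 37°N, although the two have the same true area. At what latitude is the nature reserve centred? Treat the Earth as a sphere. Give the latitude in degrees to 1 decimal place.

76.6°

Mercator areal scale is sec²φ, so apparent-area ratio = sec²φ₁ / sec²φ₂ = cos²φ₂ / cos²φ₁.
cos²φ₂ / cos²φ₁ = 11.8  ⇒  cos φ₁ = cos 37° / √11.8 = 0.7986/3.435 = 0.2325.
φ₁ = arccos(0.2325) ≈ 76.6°.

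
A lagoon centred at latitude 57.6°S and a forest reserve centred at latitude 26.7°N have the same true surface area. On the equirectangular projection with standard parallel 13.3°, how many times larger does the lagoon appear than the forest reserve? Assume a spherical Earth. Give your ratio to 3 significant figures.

In the equirectangular projection with standard parallel φ₀ = 13.3° (x = Rλ cos φ₀, y = Rφ), meridians are true-scale (h = 1) and the parallel scale is k = cos φ₀ / cos φ.
Areal scale at 57.6°: h·k = 1.000 × 1.816 = 1.816.
Areal scale at 26.7°: h·k = 1.000 × 1.089 = 1.089.
Ratio = 1.816/1.089 ≈ 1.67.

1.67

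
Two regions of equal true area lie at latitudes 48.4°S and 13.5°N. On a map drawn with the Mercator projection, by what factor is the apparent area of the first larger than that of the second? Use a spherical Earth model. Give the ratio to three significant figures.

2.14

On Mercator, area is exaggerated by sec²φ = 1/cos²φ.
At 48.4°: sec²(48.4°) = 1/0.6639² = 2.269.
At 13.5°: sec²(13.5°) = 1/0.9724² = 1.058.
Ratio = 2.269/1.058 = cos²(13.5°)/cos²(48.4°) ≈ 2.14.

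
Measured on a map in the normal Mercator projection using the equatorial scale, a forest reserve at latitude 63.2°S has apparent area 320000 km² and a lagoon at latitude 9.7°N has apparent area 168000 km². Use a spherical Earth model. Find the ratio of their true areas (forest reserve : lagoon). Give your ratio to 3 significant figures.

0.399

Mercator's areal exaggeration is sec²φ; hence true area = (apparent area) · cos²φ.
True area of forest reserve: 320000 × cos²(63.2°) = 320000 × 0.2033 = 65050 km².
True area of lagoon: 168000 × cos²(9.7°) = 168000 × 0.9716 = 163200 km².
Ratio = 65050 / 163200 ≈ 0.399.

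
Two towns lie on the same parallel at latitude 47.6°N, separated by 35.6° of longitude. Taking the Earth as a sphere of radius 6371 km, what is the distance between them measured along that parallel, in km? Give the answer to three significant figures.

Arc length along a parallel = R cos φ · Δλ (with Δλ in radians).
= 6371 × cos 47.6° × (35.6° × π/180) = 6371 × 0.6743 × 0.6213 ≈ 2670 km.

2670 km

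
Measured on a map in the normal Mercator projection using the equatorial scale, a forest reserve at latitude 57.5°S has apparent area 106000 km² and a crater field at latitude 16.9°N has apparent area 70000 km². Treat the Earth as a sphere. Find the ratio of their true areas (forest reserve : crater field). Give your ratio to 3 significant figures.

Since Mercator area scale is 1/cos²φ, the true area equals the apparent area multiplied by cos²φ.
True area of forest reserve: 106000 × cos²(57.5°) = 106000 × 0.2887 = 30600 km².
True area of crater field: 70000 × cos²(16.9°) = 70000 × 0.9155 = 64080 km².
Ratio = 30600 / 64080 ≈ 0.478.

0.478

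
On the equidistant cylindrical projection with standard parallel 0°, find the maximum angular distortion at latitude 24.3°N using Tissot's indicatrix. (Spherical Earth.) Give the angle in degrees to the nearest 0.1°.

5.3°

For the equirectangular projection with φ₀ = 0 (plate carrée), h = 1 along meridians and k = sec φ along parallels.
At 24.3°: h = 1.000, k = 1.097; principal scales a = 1.097, b = 1.000.
sin(ω/2) = (a − b)/(a + b) = 0.09721/2.097 = 0.04635, so ω = 2 arcsin(0.04635) ≈ 5.3°.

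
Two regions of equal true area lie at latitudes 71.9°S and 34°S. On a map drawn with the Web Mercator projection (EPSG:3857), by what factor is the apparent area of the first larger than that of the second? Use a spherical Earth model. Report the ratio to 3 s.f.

7.12

Mercator is conformal with k = sec φ, so areal scale = k² = sec²φ.
At 71.9°: sec²(71.9°) = 1/0.3107² = 10.36.
At 34°: sec²(34°) = 1/0.8290² = 1.455.
Ratio = 10.36/1.455 = cos²(34°)/cos²(71.9°) ≈ 7.12.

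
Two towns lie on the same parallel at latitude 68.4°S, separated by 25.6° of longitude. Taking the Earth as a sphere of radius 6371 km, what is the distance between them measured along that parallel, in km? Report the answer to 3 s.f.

1050 km

Arc length along a parallel = R cos φ · Δλ (with Δλ in radians).
= 6371 × cos 68.4° × (25.6° × π/180) = 6371 × 0.3681 × 0.4468 ≈ 1050 km.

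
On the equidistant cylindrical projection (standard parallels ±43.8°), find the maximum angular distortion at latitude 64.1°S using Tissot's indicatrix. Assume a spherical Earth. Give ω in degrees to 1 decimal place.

28.5°

The equidistant cylindrical projection with φ₀ = 43.8° has h = 1 (meridians true) and k = cos φ₀ / cos φ along parallels.
At 64.1°: h = 1.000, k = 1.652; principal scales a = 1.652, b = 1.000.
sin(ω/2) = (a − b)/(a + b) = 0.6524/2.652 = 0.2460, so ω = 2 arcsin(0.2460) ≈ 28.5°.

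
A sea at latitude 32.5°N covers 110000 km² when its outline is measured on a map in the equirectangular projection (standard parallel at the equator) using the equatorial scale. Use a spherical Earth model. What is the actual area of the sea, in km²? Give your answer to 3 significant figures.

Plate carrée maps x = Rλ, y = Rφ. The meridian scale is h = 1 and the parallel scale is k = 1/cos φ = sec φ.
Areal scale = h·k = 1 × sec φ; at 32.5°, h = 1.000, k = 1.186, so h·k = 1.186.
True area = apparent / (areal scale) = 110000 / 1.186 ≈ 92800 km².

92800 km²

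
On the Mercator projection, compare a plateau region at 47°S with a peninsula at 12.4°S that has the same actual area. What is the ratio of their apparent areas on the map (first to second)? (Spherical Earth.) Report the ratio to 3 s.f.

On Mercator, area is exaggerated by sec²φ = 1/cos²φ.
At 47°: sec²(47°) = 1/0.6820² = 2.150.
At 12.4°: sec²(12.4°) = 1/0.9767² = 1.048.
Ratio = 2.150/1.048 = cos²(12.4°)/cos²(47°) ≈ 2.05.

2.05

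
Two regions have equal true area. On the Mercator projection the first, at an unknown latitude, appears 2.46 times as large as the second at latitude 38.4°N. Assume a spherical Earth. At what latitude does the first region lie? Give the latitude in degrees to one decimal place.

On Mercator, (apparent₁)/(apparent₂) = sec²φ₁ / sec²φ₂ when true areas are equal.
cos²φ₂ / cos²φ₁ = 2.46  ⇒  cos φ₁ = cos 38.4° / √2.46 = 0.7837/1.568 = 0.4997.
φ₁ = arccos(0.4997) ≈ 60.0°.

60.0°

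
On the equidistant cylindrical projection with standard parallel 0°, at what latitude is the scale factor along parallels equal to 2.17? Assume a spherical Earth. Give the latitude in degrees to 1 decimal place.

62.6°

Plate carrée: h = 1, k = sec φ along parallels.
sec φ = 2.17  ⇒  cos φ = 0.4608  ⇒  φ ≈ 62.6°.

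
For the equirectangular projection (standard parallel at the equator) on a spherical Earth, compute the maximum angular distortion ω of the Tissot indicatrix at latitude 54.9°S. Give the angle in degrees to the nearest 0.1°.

For the equirectangular projection with φ₀ = 0 (plate carrée), h = 1 along meridians and k = sec φ along parallels.
At 54.9°: h = 1.000, k = 1.739; principal scales a = 1.739, b = 1.000.
sin(ω/2) = (a − b)/(a + b) = 0.7391/2.739 = 0.2698, so ω = 2 arcsin(0.2698) ≈ 31.3°.

31.3°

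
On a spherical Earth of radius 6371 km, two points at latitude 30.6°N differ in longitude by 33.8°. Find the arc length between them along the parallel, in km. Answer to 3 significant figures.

3240 km

Arc length along a parallel = R cos φ · Δλ (with Δλ in radians).
= 6371 × cos 30.6° × (33.8° × π/180) = 6371 × 0.8607 × 0.5899 ≈ 3240 km.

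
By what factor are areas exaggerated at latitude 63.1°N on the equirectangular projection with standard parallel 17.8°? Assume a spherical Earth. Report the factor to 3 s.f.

2.10

In the equirectangular projection with standard parallel φ₀ = 17.8° (x = Rλ cos φ₀, y = Rφ), meridians are true-scale (h = 1) and the parallel scale is k = cos φ₀ / cos φ.
Areal scale = h·k = 1 × cos φ₀ / cos φ; at 63.1°, h = 1.000, k = 2.104, so h·k = 2.104.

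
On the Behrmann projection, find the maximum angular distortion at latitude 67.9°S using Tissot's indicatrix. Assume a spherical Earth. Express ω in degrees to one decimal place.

The Behrmann projection is cylindrical equal-area with φ₀ = 30°. Cylindrical equal-area (φ₀ = 30°): h = cos φ / cos 30° along meridians, k = cos 30° / cos φ along parallels; h·k = 1.
At 67.9°: h = 0.4344, k = 2.302; principal scales a = 2.302, b = 0.4344.
sin(ω/2) = (a − b)/(a + b) = 1.867/2.736 = 0.6825, so ω = 2 arcsin(0.6825) ≈ 86.1°.

86.1°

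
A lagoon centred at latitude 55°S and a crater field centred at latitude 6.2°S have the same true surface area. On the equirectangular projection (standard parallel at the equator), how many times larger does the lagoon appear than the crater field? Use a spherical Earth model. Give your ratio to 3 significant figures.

1.73

Plate carrée maps x = Rλ, y = Rφ. The meridian scale is h = 1 and the parallel scale is k = 1/cos φ = sec φ.
Areal scale at 55°: h·k = 1.000 × 1.743 = 1.743.
Areal scale at 6.2°: h·k = 1.000 × 1.006 = 1.006.
Ratio = 1.743/1.006 ≈ 1.73.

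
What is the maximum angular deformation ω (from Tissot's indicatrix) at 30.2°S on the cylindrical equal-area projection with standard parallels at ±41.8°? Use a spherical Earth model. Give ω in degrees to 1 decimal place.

A cylindrical equal-area projection with standard parallel φ₀ has meridian scale h = cos φ / cos φ₀ and parallel scale k = cos φ₀ / cos φ (so areas are preserved, h·k = 1).
At 30.2°: h = 1.159, k = 0.8625; principal scales a = 1.159, b = 0.8625.
sin(ω/2) = (a − b)/(a + b) = 0.2968/2.022 = 0.1468, so ω = 2 arcsin(0.1468) ≈ 16.9°.

16.9°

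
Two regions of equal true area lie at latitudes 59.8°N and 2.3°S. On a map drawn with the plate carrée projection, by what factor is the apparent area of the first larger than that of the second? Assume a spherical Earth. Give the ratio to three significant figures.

Plate carrée maps x = Rλ, y = Rφ. The meridian scale is h = 1 and the parallel scale is k = 1/cos φ = sec φ.
Areal scale at 59.8°: h·k = 1.000 × 1.988 = 1.988.
Areal scale at 2.3°: h·k = 1.000 × 1.001 = 1.001.
Ratio = 1.988/1.001 ≈ 1.99.

1.99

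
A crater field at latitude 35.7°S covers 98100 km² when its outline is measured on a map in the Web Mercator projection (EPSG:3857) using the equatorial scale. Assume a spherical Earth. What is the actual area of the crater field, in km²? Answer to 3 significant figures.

64700 km²

Mercator is conformal, so the point scale is isotropic: h = k = sec φ = 1/cos φ.
Areal scale = k² = sec²φ = 1/cos²(35.7°) = 1/0.8121² = 1.516.
True area = apparent / (areal scale) = 98100 / 1.516 ≈ 64700 km².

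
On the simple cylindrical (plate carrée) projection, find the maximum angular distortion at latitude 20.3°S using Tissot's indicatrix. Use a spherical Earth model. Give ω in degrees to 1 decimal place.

3.7°

In the plate carrée (x = Rλ, y = Rφ), meridians are true-scale (h = 1) and parallels are stretched by k = sec φ.
At 20.3°: h = 1.000, k = 1.066; principal scales a = 1.066, b = 1.000.
sin(ω/2) = (a − b)/(a + b) = 0.06622/2.066 = 0.03205, so ω = 2 arcsin(0.03205) ≈ 3.7°.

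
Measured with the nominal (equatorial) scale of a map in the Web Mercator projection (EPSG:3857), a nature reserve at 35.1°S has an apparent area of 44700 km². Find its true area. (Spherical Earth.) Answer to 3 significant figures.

For Mercator, h = k = sec φ (a conformal cylindrical projection has a single point scale, 1/cos φ).
Areal scale = k² = sec²φ = 1/cos²(35.1°) = 1/0.8181² = 1.494.
True area = apparent / (areal scale) = 44700 / 1.494 ≈ 29900 km².

29900 km²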